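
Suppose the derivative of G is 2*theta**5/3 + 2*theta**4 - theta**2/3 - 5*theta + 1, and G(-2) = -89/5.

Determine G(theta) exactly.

G(theta) = theta**6/9 + 2*theta**5/5 - theta**3/9 - 5*theta**2/2 + theta - 1

The integrand splits into summands that can be handled one at a time.
A general antiderivative is theta**6/9 + 2*theta**5/5 - theta**3/9 - 5*theta**2/2 + theta + C.
The condition gives C = -89/5 - (-84/5) = -1.
So G(theta) = theta**6/9 + 2*theta**5/5 - theta**3/9 - 5*theta**2/2 + theta - 1.
Check: d/dtheta[theta**6/9 + 2*theta**5/5 - theta**3/9 - 5*theta**2/2 + theta - 1] = 2*theta**5/3 + 2*theta**4 - theta**2/3 - 5*theta + 1 = G'(theta).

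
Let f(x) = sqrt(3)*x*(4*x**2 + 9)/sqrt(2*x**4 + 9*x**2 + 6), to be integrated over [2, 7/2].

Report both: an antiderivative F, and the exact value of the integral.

f matches the chain-rule pattern g'(h)*h' with inner function h(x) = 2*x**4/3 + 3*x**2 + 2; substituting u = h(x) collapses the integral.
F(x) = 3*sqrt(2*x**4/3 + 3*x**2 + 2) is an antiderivative of f.
Check: d/dx[3*sqrt(2*x**4/3 + 3*x**2 + 2)] = (4*sqrt(3)*x**3 + 9*sqrt(3)*x)/sqrt(2*x**4 + 9*x**2 + 6), which equals f(x).
F(7/2) = sqrt(19986)/4; F(2) = sqrt(222).
Integral = F(7/2) - F(2) = -sqrt(222) + sqrt(19986)/4.

Antiderivative: F(x) = 3*sqrt(2*x**4/3 + 3*x**2 + 2); value = -sqrt(222) + sqrt(19986)/4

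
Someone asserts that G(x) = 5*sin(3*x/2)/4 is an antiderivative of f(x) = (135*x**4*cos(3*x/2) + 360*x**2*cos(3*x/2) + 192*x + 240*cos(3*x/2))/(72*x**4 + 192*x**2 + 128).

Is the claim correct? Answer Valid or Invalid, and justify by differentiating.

d/dx[G] = 15*cos(3*x/2)/8
d/dx[G] - f(x) = -24*x/(9*x**4 + 24*x**2 + 16) != 0.

Invalid: d/dx[G] - f = -24*x/(9*x**4 + 24*x**2 + 16), which is not 0.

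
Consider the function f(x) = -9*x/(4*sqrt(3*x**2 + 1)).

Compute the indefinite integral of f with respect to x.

f matches the chain-rule pattern g'(h)*h' with inner function h(x) = 3*x**2 + 1; substituting u = h(x) collapses the integral.
Check: d/dx[-3*sqrt(3*x**2 + 1)/4] = -9*x/(4*sqrt(3*x**2 + 1)) = f(x).

F(x) = -3*sqrt(3*x**2 + 1)/4 + C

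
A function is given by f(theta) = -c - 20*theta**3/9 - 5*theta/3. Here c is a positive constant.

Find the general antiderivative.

The integrand splits into summands that can be handled one at a time.
Check: d/dtheta[(-144*c*theta - 5*(-4*theta**2 - 3)**2)/144] = -c - 20*theta**3/9 - 5*theta/3 = f(theta).

F(theta) = (-144*c*theta - 5*(-4*theta**2 - 3)**2)/144 + C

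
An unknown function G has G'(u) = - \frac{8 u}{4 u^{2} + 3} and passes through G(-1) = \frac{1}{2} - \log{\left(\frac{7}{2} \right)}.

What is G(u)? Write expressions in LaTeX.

The substitution w = 2 u^{2} + \frac{3}{2} works: G'(u) is exactly (dG/dw)*(dw/du) for that inner function.
A general antiderivative is - \log{\left(2 u^{2} + \frac{3}{2} \right)} + C.
The condition gives C = \frac{1}{2} - \log{\left(\frac{7}{2} \right)} - (- \log{\left(\frac{7}{2} \right)}) = \frac{1}{2}.
So G(u) = \frac{1}{2} - \log{\left(2 u^{2} + \frac{3}{2} \right)}.
Check: d/du[\frac{1}{2} - \log{\left(2 u^{2} + \frac{3}{2} \right)}] = - \frac{8 u}{4 u^{2} + 3} = G'(u).

G(u) = \frac{1}{2} - \log{\left(2 u^{2} + \frac{3}{2} \right)}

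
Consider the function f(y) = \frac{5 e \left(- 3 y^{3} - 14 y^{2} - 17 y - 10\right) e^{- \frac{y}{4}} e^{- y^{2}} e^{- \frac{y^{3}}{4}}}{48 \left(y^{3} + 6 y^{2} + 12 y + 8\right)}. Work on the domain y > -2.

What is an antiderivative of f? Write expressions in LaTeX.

Recognize the product-rule pattern: f = u'v + uv' with u = \frac{5}{3 \left(2 y + 4\right)^{2}}, v = e^{- \frac{y^{3}}{4} - y^{2} - \frac{y}{4} + 1}, so integration by parts undoes it.
Check: d/dy[\frac{5 e}{12 y^{2} e^{\frac{y}{4}} e^{y^{2}} e^{\frac{y^{3}}{4}} + 48 y e^{\frac{y}{4}} e^{y^{2}} e^{\frac{y^{3}}{4}} + 48 e^{\frac{y}{4}} e^{y^{2}} e^{\frac{y^{3}}{4}}}] = \frac{- 15 e y^{3} - 70 e y^{2} - 85 e y - 50 e}{48 y^{3} e^{\frac{y}{4}} e^{y^{2}} e^{\frac{y^{3}}{4}} + 288 y^{2} e^{\frac{y}{4}} e^{y^{2}} e^{\frac{y^{3}}{4}} + 576 y e^{\frac{y}{4}} e^{y^{2}} e^{\frac{y^{3}}{4}} + 384 e^{\frac{y}{4}} e^{y^{2}} e^{\frac{y^{3}}{4}}}, which equals f(y).

An antiderivative is F(y) = \frac{5 e}{12 y^{2} e^{\frac{y}{4}} e^{y^{2}} e^{\frac{y^{3}}{4}} + 48 y e^{\frac{y}{4}} e^{y^{2}} e^{\frac{y^{3}}{4}} + 48 e^{\frac{y}{4}} e^{y^{2}} e^{\frac{y^{3}}{4}}}.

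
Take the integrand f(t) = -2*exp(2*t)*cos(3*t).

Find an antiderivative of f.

An antiderivative F(t) passes only if d/dt[F] lands on f(t) exactly.
Check: d/dt[-6*exp(2*t)*sin(3*t)/13 - 4*exp(2*t)*cos(3*t)/13] = -2*exp(2*t)*cos(3*t) = f(t).

An antiderivative is F(t) = -6*exp(2*t)*sin(3*t)/13 - 4*exp(2*t)*cos(3*t)/13.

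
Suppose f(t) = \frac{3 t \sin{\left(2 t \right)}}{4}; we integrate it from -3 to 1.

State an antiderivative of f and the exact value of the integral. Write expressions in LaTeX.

For F(t) to be correct the identity F'(t) - f(t) = 0 must hold.
F(t) = - \frac{3 t \cos{\left(2 t \right)}}{8} + \frac{3 \sin{\left(2 t \right)}}{16} is an antiderivative of f.
Check: d/dt[- \frac{3 t \cos{\left(2 t \right)}}{8} + \frac{3 \sin{\left(2 t \right)}}{16}] = \frac{3 t \sin{\left(2 t \right)}}{4} = f(t).
F(1) = - \frac{3 \cos{\left(2 \right)}}{8} + \frac{3 \sin{\left(2 \right)}}{16}; F(-3) = - \frac{3 \sin{\left(6 \right)}}{16} + \frac{9 \cos{\left(6 \right)}}{8}.
Integral = F(1) - F(-3) = - \frac{9 \cos{\left(6 \right)}}{8} + \frac{3 \sin{\left(6 \right)}}{16} - \frac{3 \cos{\left(2 \right)}}{8} + \frac{3 \sin{\left(2 \right)}}{16}.

Antiderivative: F(t) = - \frac{3 t \cos{\left(2 t \right)}}{8} + \frac{3 \sin{\left(2 t \right)}}{16}; value = - \frac{9 \cos{\left(6 \right)}}{8} + \frac{3 \sin{\left(6 \right)}}{16} - \frac{3 \cos{\left(2 \right)}}{8} + \frac{3 \sin{\left(2 \right)}}{16}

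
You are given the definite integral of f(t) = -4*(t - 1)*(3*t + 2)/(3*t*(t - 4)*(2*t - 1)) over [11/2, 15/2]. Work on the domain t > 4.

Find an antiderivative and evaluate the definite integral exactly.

Antiderivative: F(t) = -2*(-log(t) + 3*log(t - 4) + log(t - 1/2))/3; value = -2*log(7/2) - 2*log(7)/3 - 2*log(11/2)/3 + 2*log(3/2) + 2*log(5)/3 + 2*log(15/2)/3

Factor the denominator (3*t*(t - 4)*(2*t - 1)) and decompose: f = -4/(3*(2*t - 1)) - 2/(t - 4) + 2/(3*t); each piece integrates to a log, atan, or power term.
F(t) = -2*(-log(t) + 3*log(t - 4) + log(t - 1/2))/3 is an antiderivative of f.
Check: d/dt[-2*(-log(t) + 3*log(t - 4) + log(t - 1/2))/3] = (-12*t**2 + 4*t + 8)/(6*t**3 - 27*t**2 + 12*t), which equals f(t).
F(15/2) = -2*log(7/2) - 2*log(7)/3 + 2*log(15/2)/3; F(11/2) = -2*log(5)/3 - 2*log(3/2) + 2*log(11/2)/3.
Integral = F(15/2) - F(11/2) = -2*log(7/2) - 2*log(7)/3 - 2*log(11/2)/3 + 2*log(3/2) + 2*log(5)/3 + 2*log(15/2)/3.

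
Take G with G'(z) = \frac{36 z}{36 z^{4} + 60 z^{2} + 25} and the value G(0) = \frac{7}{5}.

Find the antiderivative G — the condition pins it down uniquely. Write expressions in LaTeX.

G(z) = 2 - \frac{3}{6 z^{2} + 5}

The substitution u = 3 z^{2} + \frac{5}{2} works: G'(z) is exactly (dG/du)*(du/dz) for that inner function.
A general antiderivative is - \frac{3}{2 \left(3 z^{2} + \frac{5}{2}\right)} + C.
The condition gives C = \frac{7}{5} - (- \frac{3}{5}) = 2.
So G(z) = 2 - \frac{3}{6 z^{2} + 5}.
Check: d/dz[2 - \frac{3}{6 z^{2} + 5}] = \frac{36 z}{36 z^{4} + 60 z^{2} + 25} = G'(z).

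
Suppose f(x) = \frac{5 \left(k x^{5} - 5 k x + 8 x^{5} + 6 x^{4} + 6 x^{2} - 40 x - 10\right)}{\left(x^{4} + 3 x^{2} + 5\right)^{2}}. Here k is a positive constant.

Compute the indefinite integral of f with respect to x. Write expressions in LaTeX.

f has the shape u'v + uv' for u = - \frac{5}{3 \left(\frac{x^{4}}{3} + x^{2} + \frac{5}{3}\right)} and v = \frac{k x^{2}}{2} + 4 x^{2} + 2 x — it is the derivative of the product u*v.
Check: d/dx[- \frac{5 x \left(k x + 8 x + 4\right)}{2 \left(x^{4} + 3 x^{2} + 5\right)}] = \frac{5 k x^{5} - 25 k x + 40 x^{5} + 30 x^{4} + 30 x^{2} - 200 x - 50}{x^{8} + 6 x^{6} + 19 x^{4} + 30 x^{2} + 25}, which equals f(x).

F(x) = - \frac{5 x \left(k x + 8 x + 4\right)}{2 \left(x^{4} + 3 x^{2} + 5\right)} + C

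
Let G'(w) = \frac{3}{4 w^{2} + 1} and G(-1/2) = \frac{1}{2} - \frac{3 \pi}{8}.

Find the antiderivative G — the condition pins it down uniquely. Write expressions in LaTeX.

G(w) = \frac{3 \operatorname{atan}{\left(2 w \right)} + 1}{2}

Whatever form G(w) takes, its d/dw must return the stated G'(w).
A general antiderivative is \frac{3 \operatorname{atan}{\left(2 w \right)}}{2} + C.
The condition gives C = \frac{1}{2} - \frac{3 \pi}{8} - (- \frac{3 \pi}{8}) = \frac{1}{2}.
So G(w) = \frac{3 \operatorname{atan}{\left(2 w \right)} + 1}{2}.
Check: d/dw[\frac{3 \operatorname{atan}{\left(2 w \right)} + 1}{2}] = \frac{3}{4 w^{2} + 1} = G'(w).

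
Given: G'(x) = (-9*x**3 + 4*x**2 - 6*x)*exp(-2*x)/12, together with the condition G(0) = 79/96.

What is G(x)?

G(x) = 3*x**3*exp(-2*x)/8 + 19*x**2*exp(-2*x)/48 + 31*x*exp(-2*x)/48 + 1/2 + 31*exp(-2*x)/96

G'(x) has the shape u'v + uv' for u = 3*x**3/8 + 19*x**2/48 + 31*x/48 + 31/96 and v = exp(-2*x) — it is the derivative of the product u*v.
A general antiderivative is (36*x**3 + 38*x**2 + 62*x + 31)*exp(-2*x)/96 + C.
The condition gives C = 79/96 - (31/96) = 1/2.
So G(x) = 3*x**3*exp(-2*x)/8 + 19*x**2*exp(-2*x)/48 + 31*x*exp(-2*x)/48 + 1/2 + 31*exp(-2*x)/96.
Check: d/dx[3*x**3*exp(-2*x)/8 + 19*x**2*exp(-2*x)/48 + 31*x*exp(-2*x)/48 + 1/2 + 31*exp(-2*x)/96] = (-9*x**3 + 4*x**2 - 6*x)*exp(-2*x)/12 = G'(x).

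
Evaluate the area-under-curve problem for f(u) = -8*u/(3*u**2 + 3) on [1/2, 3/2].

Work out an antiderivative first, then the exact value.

The substitution w = 3*u**2 + 3 works: f is exactly (dF/dw)*(dw/du) for that inner function.
F(u) = -4*log(u**2 + 1)/3 is an antiderivative of f.
Check: d/du[-4*log(u**2 + 1)/3] = -8*u/(3*u**2 + 3) = f(u).
F(3/2) = -4*log(13/4)/3; F(1/2) = -4*log(5/4)/3.
Integral = F(3/2) - F(1/2) = -4*log(39/4)/3 + 4*log(15/4)/3.

Antiderivative: F(u) = -4*log(u**2 + 1)/3; value = -4*log(39/4)/3 + 4*log(15/4)/3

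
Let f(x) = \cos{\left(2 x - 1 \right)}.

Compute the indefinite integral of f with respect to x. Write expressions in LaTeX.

A candidate is checked by its d/dx: the result must match f(x).
Check: d/dx[\frac{\sin{\left(2 x - 1 \right)}}{2}] = \cos{\left(2 x - 1 \right)} = f(x).

F(x) = \frac{\sin{\left(2 x - 1 \right)}}{2} + C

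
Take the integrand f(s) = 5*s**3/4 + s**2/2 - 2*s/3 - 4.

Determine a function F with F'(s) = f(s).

Integrate term by term and add the pieces.
Check: d/ds[s*(15*s**3 + 8*s**2 - 16*s - 192)/48] = 5*s**3/4 + s**2/2 - 2*s/3 - 4 = f(s).

An antiderivative is F(s) = s*(15*s**3 + 8*s**2 - 16*s - 192)/48.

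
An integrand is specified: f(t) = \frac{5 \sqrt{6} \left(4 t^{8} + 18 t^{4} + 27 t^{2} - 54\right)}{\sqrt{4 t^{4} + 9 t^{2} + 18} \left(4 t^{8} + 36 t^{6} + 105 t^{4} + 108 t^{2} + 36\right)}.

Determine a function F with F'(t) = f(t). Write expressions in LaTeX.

For F(t) to be correct the identity F'(t) - f(t) = 0 must hold.
Check: d/dt[- \frac{5 \sqrt{6} t \sqrt{4 t^{4} + 9 t^{2} + 18}}{2 \left(2 t^{4} + 9 t^{2} + 6\right)}] = \frac{20 \sqrt{6} t^{8} + 90 \sqrt{6} t^{4} + 135 \sqrt{6} t^{2} - 270 \sqrt{6}}{4 t^{8} \sqrt{4 t^{4} + 9 t^{2} + 18} + 36 t^{6} \sqrt{4 t^{4} + 9 t^{2} + 18} + 105 t^{4} \sqrt{4 t^{4} + 9 t^{2} + 18} + 108 t^{2} \sqrt{4 t^{4} + 9 t^{2} + 18} + 36 \sqrt{4 t^{4} + 9 t^{2} + 18}}, which equals f(t).

An antiderivative is F(t) = - \frac{5 \sqrt{6} t \sqrt{4 t^{4} + 9 t^{2} + 18}}{2 \left(2 t^{4} + 9 t^{2} + 6\right)}.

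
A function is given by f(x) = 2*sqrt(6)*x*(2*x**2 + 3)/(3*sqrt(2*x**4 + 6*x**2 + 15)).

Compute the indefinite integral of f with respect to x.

F(x) = 2*sqrt(x**4/3 + x**2 + 5/2) + C

The substitution u = x**4/3 + x**2 + 5/2 works: f is exactly (dF/du)*(du/dx) for that inner function.
Check: d/dx[2*sqrt(x**4/3 + x**2 + 5/2)] = (4*sqrt(6)*x**3 + 6*sqrt(6)*x)/(3*sqrt(2*x**4 + 6*x**2 + 15)), which equals f(x).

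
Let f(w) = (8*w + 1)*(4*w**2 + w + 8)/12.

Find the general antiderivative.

F(w) = (-4*w**2 - w - 8)**2/24 + C

f matches the chain-rule pattern g'(h)*h' with inner function h(w) = -w**2 - w/4 - 2; substituting u = h(w) collapses the integral.
Check: d/dw[(-4*w**2 - w - 8)**2/24] = 8*w**3/3 + w**2 + 65*w/12 + 2/3, which equals f(w).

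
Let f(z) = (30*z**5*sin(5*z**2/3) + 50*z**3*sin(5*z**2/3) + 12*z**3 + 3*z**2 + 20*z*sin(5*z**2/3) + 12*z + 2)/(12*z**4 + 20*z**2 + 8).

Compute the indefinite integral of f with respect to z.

Since d/dz undoes antidifferentiation here, F'(z) = f(z) is required of F(z).
Check: d/dz[(2*log(z**2 + 2/3) - 3*cos(5*z**2/3) + atan(z))/4] = (30*z**5*sin(5*z**2/3) + 50*z**3*sin(5*z**2/3) + 12*z**3 + 3*z**2 + 20*z*sin(5*z**2/3) + 12*z + 2)/(12*z**4 + 20*z**2 + 8) = f(z).

F(z) = (2*log(z**2 + 2/3) - 3*cos(5*z**2/3) + atan(z))/4 + C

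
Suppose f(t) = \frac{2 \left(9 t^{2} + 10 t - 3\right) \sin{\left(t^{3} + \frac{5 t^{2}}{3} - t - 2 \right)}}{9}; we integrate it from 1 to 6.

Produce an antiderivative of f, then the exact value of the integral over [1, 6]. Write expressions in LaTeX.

f matches the chain-rule pattern g'(h)*h' with inner function h(t) = t^{3} + \frac{5 t^{2}}{3} - t - 2; substituting u = h(t) collapses the integral.
F(t) = - \frac{2 \cos{\left(t^{3} + \frac{5 t^{2}}{3} - t - 2 \right)}}{3} is an antiderivative of f.
Check: d/dt[- \frac{2 \cos{\left(t^{3} + \frac{5 t^{2}}{3} - t - 2 \right)}}{3}] = 2 t^{2} \sin{\left(t^{3} + \frac{5 t^{2}}{3} - t - 2 \right)} + \frac{20 t \sin{\left(t^{3} + \frac{5 t^{2}}{3} - t - 2 \right)}}{9} - \frac{2 \sin{\left(t^{3} + \frac{5 t^{2}}{3} - t - 2 \right)}}{3}, which equals f(t).
F(6) = - \frac{2 \cos{\left(268 \right)}}{3}; F(1) = - \frac{2 \cos{\left(\frac{1}{3} \right)}}{3}.
Integral = F(6) - F(1) = - \frac{2 \cos{\left(268 \right)}}{3} + \frac{2 \cos{\left(\frac{1}{3} \right)}}{3}.

Antiderivative: F(t) = - \frac{2 \cos{\left(t^{3} + \frac{5 t^{2}}{3} - t - 2 \right)}}{3}; value = - \frac{2 \cos{\left(268 \right)}}{3} + \frac{2 \cos{\left(\frac{1}{3} \right)}}{3}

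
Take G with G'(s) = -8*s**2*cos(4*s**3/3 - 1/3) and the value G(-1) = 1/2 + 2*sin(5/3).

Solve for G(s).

G(s) = -(4*sin(4*s**3/3 - 1/3) - 1)/2

G'(s) matches the chain-rule pattern g'(h)*h' with inner function h(s) = 4*s**3/3 - 1/3; substituting u = h(s) collapses the integral.
A general antiderivative is -2*sin(4*s**3/3 - 1/3) + C.
The condition gives C = 1/2 + 2*sin(5/3) - (2*sin(5/3)) = 1/2.
So G(s) = -(4*sin(4*s**3/3 - 1/3) - 1)/2.
Check: d/ds[-(4*sin(4*s**3/3 - 1/3) - 1)/2] = -8*s**2*cos(4*s**3/3 - 1/3) = G'(s).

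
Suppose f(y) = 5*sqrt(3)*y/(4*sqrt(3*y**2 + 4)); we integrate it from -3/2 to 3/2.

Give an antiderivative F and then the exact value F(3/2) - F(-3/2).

Antiderivative: F(y) = 5*sqrt(3)*sqrt(3*y**2 + 4)/12; value = 0

f matches the chain-rule pattern g'(h)*h' with inner function h(y) = y**2 + 4/3; substituting u = h(y) collapses the integral.
F(y) = 5*sqrt(3)*sqrt(3*y**2 + 4)/12 is an antiderivative of f.
Check: d/dy[5*sqrt(3)*sqrt(3*y**2 + 4)/12] = 5*sqrt(3)*y/(4*sqrt(3*y**2 + 4)) = f(y).
F(3/2) = 5*sqrt(129)/24; F(-3/2) = 5*sqrt(129)/24.
Integral = F(3/2) - F(-3/2) = 0.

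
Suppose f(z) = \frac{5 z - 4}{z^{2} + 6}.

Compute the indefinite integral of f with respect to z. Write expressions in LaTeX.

Recover f(z) by differentiating a candidate F(z); any mismatch rules it out.
Check: d/dz[\frac{5 \log{\left(z^{2} + 6 \right)}}{2} - \frac{2 \sqrt{6} \operatorname{atan}{\left(\frac{\sqrt{6} z}{6} \right)}}{3}] = \frac{5 z - 4}{z^{2} + 6} = f(z).

F(z) = \frac{5 \log{\left(z^{2} + 6 \right)}}{2} - \frac{2 \sqrt{6} \operatorname{atan}{\left(\frac{\sqrt{6} z}{6} \right)}}{3} + C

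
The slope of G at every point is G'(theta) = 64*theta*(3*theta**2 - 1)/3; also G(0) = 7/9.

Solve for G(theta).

The substitution u = 2*theta**2 - 2/3 works: G'(theta) is exactly (dG/du)*(du/dtheta) for that inner function.
A general antiderivative is 4*(2*theta**2 - 2/3)**2 + C.
The condition gives C = 7/9 - (16/9) = -1.
So G(theta) = (16*(3*theta**2 - 1)**2 - 9)/9.
Check: d/dtheta[(16*(3*theta**2 - 1)**2 - 9)/9] = 64*theta**3 - 64*theta/3, which equals G'(theta).

G(theta) = (16*(3*theta**2 - 1)**2 - 9)/9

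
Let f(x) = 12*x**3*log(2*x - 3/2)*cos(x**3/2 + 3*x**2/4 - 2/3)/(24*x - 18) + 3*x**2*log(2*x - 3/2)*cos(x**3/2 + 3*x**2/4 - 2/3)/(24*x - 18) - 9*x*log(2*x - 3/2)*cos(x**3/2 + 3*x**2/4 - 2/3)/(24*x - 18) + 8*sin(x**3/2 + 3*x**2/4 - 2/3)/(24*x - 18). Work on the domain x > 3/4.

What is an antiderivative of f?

An antiderivative is F(x) = log(2*x - 3/2)*sin(x**3/2 + 3*x**2/4 - 2/3)/3.

Recognize the product-rule pattern: f = u'v + uv' with u = log(2*x - 3/2)/3, v = sin(x**3/2 + 3*x**2/4 - 2/3), so integration by parts undoes it.
Check: d/dx[log(2*x - 3/2)*sin(x**3/2 + 3*x**2/4 - 2/3)/3] = (12*x**3*log(2*x - 3/2)*cos(x**3/2 + 3*x**2/4 - 2/3) + 3*x**2*log(2*x - 3/2)*cos(x**3/2 + 3*x**2/4 - 2/3) - 9*x*log(2*x - 3/2)*cos(x**3/2 + 3*x**2/4 - 2/3) + 8*sin(x**3/2 + 3*x**2/4 - 2/3))/(24*x - 18), which equals f(x).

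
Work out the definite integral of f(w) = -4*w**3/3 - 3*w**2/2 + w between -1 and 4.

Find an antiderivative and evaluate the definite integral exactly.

Antiderivative: F(w) = -w**2*(2*w**2 + 3*w - 3)/6; value = -110

Integrate term by term and add the pieces.
F(w) = -w**2*(2*w**2 + 3*w - 3)/6 is an antiderivative of f.
Check: d/dw[-w**2*(2*w**2 + 3*w - 3)/6] = -4*w**3/3 - 3*w**2/2 + w = f(w).
F(4) = -328/3; F(-1) = 2/3.
Integral = F(4) - F(-1) = -110.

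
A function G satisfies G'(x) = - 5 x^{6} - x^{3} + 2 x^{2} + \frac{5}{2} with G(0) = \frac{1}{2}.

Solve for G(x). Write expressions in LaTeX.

The integrand splits into summands that can be handled one at a time.
A general antiderivative is - \frac{5 x^{7}}{7} - \frac{x^{4}}{4} + \frac{2 x^{3}}{3} + \frac{5 x}{2} + C.
The condition gives C = \frac{1}{2} - (0) = \frac{1}{2}.
So G(x) = - \frac{5 x^{7}}{7} - \frac{x^{4}}{4} + \frac{2 x^{3}}{3} + \frac{5 x}{2} + \frac{1}{2}.
Check: d/dx[- \frac{5 x^{7}}{7} - \frac{x^{4}}{4} + \frac{2 x^{3}}{3} + \frac{5 x}{2} + \frac{1}{2}] = - 5 x^{6} - x^{3} + 2 x^{2} + \frac{5}{2} = G'(x).

G(x) = - \frac{5 x^{7}}{7} - \frac{x^{4}}{4} + \frac{2 x^{3}}{3} + \frac{5 x}{2} + \frac{1}{2}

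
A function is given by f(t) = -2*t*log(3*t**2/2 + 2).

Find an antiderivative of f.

An antiderivative is F(t) = -(3*t**2*log(3*t**2/2 + 2) - 3*t**2 + 4*log(3*t**2 + 4))/3.

A candidate is checked by its d/dt: the result must match f(t).
Check: d/dt[-(3*t**2*log(3*t**2/2 + 2) - 3*t**2 + 4*log(3*t**2 + 4))/3] = -2*t*log(3*t**2/2 + 2) = f(t).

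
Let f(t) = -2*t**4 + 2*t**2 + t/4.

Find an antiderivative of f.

An antiderivative is F(t) = -t**2*(48*t**3 - 80*t - 15)/120.

The integrand splits into summands that can be handled one at a time.
Check: d/dt[-t**2*(48*t**3 - 80*t - 15)/120] = -2*t**4 + 2*t**2 + t/4 = f(t).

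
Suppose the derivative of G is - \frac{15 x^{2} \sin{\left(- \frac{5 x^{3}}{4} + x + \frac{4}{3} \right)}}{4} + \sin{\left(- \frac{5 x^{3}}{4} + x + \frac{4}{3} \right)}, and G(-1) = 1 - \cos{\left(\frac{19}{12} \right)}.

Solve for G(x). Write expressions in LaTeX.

G(x) = 1 - \cos{\left(- \frac{5 x^{3}}{4} + x + \frac{4}{3} \right)}

The substitution u = - \frac{5 x^{3}}{4} + x + \frac{4}{3} works: G'(x) is exactly (dG/du)*(du/dx) for that inner function.
A general antiderivative is - \cos{\left(- \frac{5 x^{3}}{4} + x + \frac{4}{3} \right)} + C.
The condition gives C = 1 - \cos{\left(\frac{19}{12} \right)} - (- \cos{\left(\frac{19}{12} \right)}) = 1.
So G(x) = 1 - \cos{\left(- \frac{5 x^{3}}{4} + x + \frac{4}{3} \right)}.
Check: d/dx[1 - \cos{\left(- \frac{5 x^{3}}{4} + x + \frac{4}{3} \right)}] = - \frac{15 x^{2} \sin{\left(- \frac{5 x^{3}}{4} + x + \frac{4}{3} \right)}}{4} + \sin{\left(- \frac{5 x^{3}}{4} + x + \frac{4}{3} \right)} = G'(x).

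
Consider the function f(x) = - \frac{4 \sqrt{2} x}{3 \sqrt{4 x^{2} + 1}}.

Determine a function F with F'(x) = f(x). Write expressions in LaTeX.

f matches the chain-rule pattern g'(h)*h' with inner function h(x) = 2 x^{2} + \frac{1}{2}; substituting u = h(x) collapses the integral.
Check: d/dx[- \frac{2 \sqrt{2 x^{2} + \frac{1}{2}}}{3}] = - \frac{4 \sqrt{2} x}{3 \sqrt{4 x^{2} + 1}} = f(x).

An antiderivative is F(x) = - \frac{2 \sqrt{2 x^{2} + \frac{1}{2}}}{3}.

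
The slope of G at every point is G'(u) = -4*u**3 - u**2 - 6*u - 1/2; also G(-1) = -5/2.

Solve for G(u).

G(u) = -u**4 - u**3/3 - 3*u**2 - u/2 + 2/3

The integrand splits into summands that can be handled one at a time.
A general antiderivative is -u**4 - u**3/3 - 3*u**2 - u/2 + 5/3 + C.
The condition gives C = -5/2 - (-3/2) = -1.
So G(u) = -u**4 - u**3/3 - 3*u**2 - u/2 + 2/3.
Check: d/du[-u**4 - u**3/3 - 3*u**2 - u/2 + 2/3] = -4*u**3 - u**2 - 6*u - 1/2 = G'(u).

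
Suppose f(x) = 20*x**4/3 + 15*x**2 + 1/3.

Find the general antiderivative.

F(x) = (4*x**5 + 15*x**3 + x - 3)/3 + C

Integrate term by term and add the pieces.
Check: d/dx[(4*x**5 + 15*x**3 + x - 3)/3] = 20*x**4/3 + 15*x**2 + 1/3 = f(x).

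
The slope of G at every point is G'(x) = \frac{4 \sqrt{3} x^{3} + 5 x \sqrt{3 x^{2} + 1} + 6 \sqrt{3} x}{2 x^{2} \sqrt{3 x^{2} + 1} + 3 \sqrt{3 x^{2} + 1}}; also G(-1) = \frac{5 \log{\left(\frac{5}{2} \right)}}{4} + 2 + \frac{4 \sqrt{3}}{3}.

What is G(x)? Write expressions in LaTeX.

G(x) = \frac{8 \sqrt{3} \sqrt{3 x^{2} + 1} + 15 \log{\left(x^{2} + \frac{3}{2} \right)} + 24}{12}

Recover the given G'(x) by differentiating a candidate G(x); any mismatch rules it out.
A general antiderivative is \sqrt{4 x^{2} + \frac{4}{3}} + \frac{5 \log{\left(x^{2} + \frac{3}{2} \right)}}{4} + C.
The condition gives C = \frac{5 \log{\left(\frac{5}{2} \right)}}{4} + 2 + \frac{4 \sqrt{3}}{3} - (\frac{5 \log{\left(\frac{5}{2} \right)}}{4} + \frac{4 \sqrt{3}}{3}) = 2.
So G(x) = \frac{8 \sqrt{3} \sqrt{3 x^{2} + 1} + 15 \log{\left(x^{2} + \frac{3}{2} \right)} + 24}{12}.
Check: d/dx[\frac{8 \sqrt{3} \sqrt{3 x^{2} + 1} + 15 \log{\left(x^{2} + \frac{3}{2} \right)} + 24}{12}] = \frac{4 \sqrt{3} x^{3} + 5 x \sqrt{3 x^{2} + 1} + 6 \sqrt{3} x}{2 x^{2} \sqrt{3 x^{2} + 1} + 3 \sqrt{3 x^{2} + 1}} = G'(x).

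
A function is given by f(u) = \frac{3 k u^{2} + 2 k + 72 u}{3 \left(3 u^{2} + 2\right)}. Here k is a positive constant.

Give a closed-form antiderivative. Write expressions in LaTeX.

An antiderivative is F(u) = \frac{k u}{3} + 4 \log{\left(3 u^{2} + 2 \right)}.

For F(u) to be correct the identity F'(u) - f(u) = 0 must hold.
Check: d/du[\frac{k u}{3} + 4 \log{\left(3 u^{2} + 2 \right)}] = \frac{3 k u^{2} + 2 k + 72 u}{9 u^{2} + 6}, which equals f(u).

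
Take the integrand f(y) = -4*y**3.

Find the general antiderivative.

F(y) = -y**4 + C

For F(y) to be correct the identity F'(y) - f(y) = 0 must hold.
Check: d/dy[-y**4] = -4*y**3 = f(y).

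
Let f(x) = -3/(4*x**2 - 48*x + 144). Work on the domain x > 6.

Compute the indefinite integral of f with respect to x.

F(x) = 3/(4*x - 24) + C

For F(x) to be correct the identity F'(x) - f(x) = 0 must hold.
Check: d/dx[3/(4*x - 24)] = -3/(4*x**2 - 48*x + 144) = f(x).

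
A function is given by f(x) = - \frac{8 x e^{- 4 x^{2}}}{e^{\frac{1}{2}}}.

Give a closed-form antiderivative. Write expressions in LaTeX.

An antiderivative is F(x) = \frac{e^{- 4 x^{2}}}{e^{\frac{1}{2}}}.

f matches the chain-rule pattern g'(h)*h' with inner function h(x) = - 4 x^{2} - \frac{1}{2}; substituting u = h(x) collapses the integral.
Check: d/dx[\frac{e^{- 4 x^{2}}}{e^{\frac{1}{2}}}] = - \frac{8 x e^{- 4 x^{2}}}{e^{\frac{1}{2}}} = f(x).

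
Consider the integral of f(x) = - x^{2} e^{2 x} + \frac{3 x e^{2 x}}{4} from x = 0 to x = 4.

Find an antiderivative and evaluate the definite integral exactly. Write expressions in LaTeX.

Antiderivative: F(x) = - \frac{x^{2} e^{2 x}}{2} + \frac{7 x e^{2 x}}{8} - \frac{7 e^{2 x}}{16}; value = \frac{7}{16} - \frac{79 e^{8}}{16}

f has the shape u'v + uv' for u = - \frac{x^{2}}{2} + \frac{7 x}{8} - \frac{7}{16} and v = e^{2 x} — it is the derivative of the product u*v.
F(x) = - \frac{x^{2} e^{2 x}}{2} + \frac{7 x e^{2 x}}{8} - \frac{7 e^{2 x}}{16} is an antiderivative of f.
Check: d/dx[- \frac{x^{2} e^{2 x}}{2} + \frac{7 x e^{2 x}}{8} - \frac{7 e^{2 x}}{16}] = - x^{2} e^{2 x} + \frac{3 x e^{2 x}}{4} = f(x).
F(4) = - \frac{79 e^{8}}{16}; F(0) = - \frac{7}{16}.
Integral = F(4) - F(0) = \frac{7}{16} - \frac{79 e^{8}}{16}.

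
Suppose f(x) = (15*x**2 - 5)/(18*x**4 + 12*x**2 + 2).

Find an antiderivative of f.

An antiderivative is F(x) = -5*x/(6*x**2 + 2).

Recognize the product-rule pattern: f = u'v + uv' with u = -5*x/3, v = 1/(2*x**2 + 2/3), so integration by parts undoes it.
Check: d/dx[-5*x/(6*x**2 + 2)] = (15*x**2 - 5)/(18*x**4 + 12*x**2 + 2) = f(x).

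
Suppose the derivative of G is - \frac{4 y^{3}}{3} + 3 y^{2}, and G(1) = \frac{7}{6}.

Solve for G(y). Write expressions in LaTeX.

G(y) = - \frac{y^{4}}{3} + y^{3} + \frac{1}{2}

The integrand splits into summands that can be handled one at a time.
A general antiderivative is - \frac{y^{4}}{3} + y^{3} + C.
The condition gives C = \frac{7}{6} - (\frac{2}{3}) = \frac{1}{2}.
So G(y) = - \frac{y^{4}}{3} + y^{3} + \frac{1}{2}.
Check: d/dy[- \frac{y^{4}}{3} + y^{3} + \frac{1}{2}] = - \frac{4 y^{3}}{3} + 3 y^{2} = G'(y).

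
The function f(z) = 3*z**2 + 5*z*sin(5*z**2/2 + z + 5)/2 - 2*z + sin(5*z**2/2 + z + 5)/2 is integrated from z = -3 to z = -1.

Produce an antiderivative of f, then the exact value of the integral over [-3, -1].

The integrand splits into summands that can be handled one at a time.
F(z) = z**3 - z**2 - cos(5*z**2/2 + z + 5)/2 is an antiderivative of f.
Check: d/dz[z**3 - z**2 - cos(5*z**2/2 + z + 5)/2] = 3*z**2 + 5*z*sin(5*z**2/2 + z + 5)/2 - 2*z + sin(5*z**2/2 + z + 5)/2 = f(z).
F(-1) = -2 - cos(13/2)/2; F(-3) = -36 - cos(49/2)/2.
Integral = F(-1) - F(-3) = -cos(13/2)/2 + cos(49/2)/2 + 34.

Antiderivative: F(z) = z**3 - z**2 - cos(5*z**2/2 + z + 5)/2; value = -cos(13/2)/2 + cos(49/2)/2 + 34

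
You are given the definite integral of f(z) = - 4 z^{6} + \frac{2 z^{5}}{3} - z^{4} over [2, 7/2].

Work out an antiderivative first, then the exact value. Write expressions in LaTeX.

Integrate term by term and add the pieces.
F(z) = - \frac{4 z^{7}}{7} + \frac{z^{6}}{9} - \frac{z^{5}}{5} is an antiderivative of f.
Check: d/dz[- \frac{4 z^{7}}{7} + \frac{z^{6}}{9} - \frac{z^{5}}{5}] = - 4 z^{6} + \frac{2 z^{5}}{3} - z^{4} = f(z).
F(7/2) = - \frac{10302691}{2880}; F(2) = - \frac{22816}{315}.
Integral = F(7/2) - F(2) = - \frac{7850957}{2240}.

Antiderivative: F(z) = - \frac{4 z^{7}}{7} + \frac{z^{6}}{9} - \frac{z^{5}}{5}; value = - \frac{7850957}{2240}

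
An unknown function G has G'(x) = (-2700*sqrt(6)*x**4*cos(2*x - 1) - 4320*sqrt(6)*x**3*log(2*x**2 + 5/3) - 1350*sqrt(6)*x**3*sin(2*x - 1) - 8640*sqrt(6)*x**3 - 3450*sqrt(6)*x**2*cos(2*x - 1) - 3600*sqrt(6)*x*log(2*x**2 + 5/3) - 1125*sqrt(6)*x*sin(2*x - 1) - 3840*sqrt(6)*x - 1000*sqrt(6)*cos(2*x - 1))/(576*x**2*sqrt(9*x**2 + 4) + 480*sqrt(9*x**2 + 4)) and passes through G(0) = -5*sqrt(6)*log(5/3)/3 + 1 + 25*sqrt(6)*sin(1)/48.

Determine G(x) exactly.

G(x) = -5*sqrt(3*x**2/2 + 2/3)*(4*log(2*x**2 + 5/3) + 5*sin(2*x - 1)/4)/4 + 1

Recognize the product-rule pattern: G'(x) = u'v + uv' with u = -5*sqrt(3*x**2/2 + 2/3)/4, v = 4*log(2*x**2 + 5/3) + 5*sin(2*x - 1)/4, so integration by parts undoes it.
A general antiderivative is -5*sqrt(3*x**2/2 + 2/3)*(4*log(2*x**2 + 5/3) + 5*sin(2*x - 1)/4)/4 + C.
The condition gives C = -5*sqrt(6)*log(5/3)/3 + 1 + 25*sqrt(6)*sin(1)/48 - (-5*sqrt(6)*log(5/3)/3 + 25*sqrt(6)*sin(1)/48) = 1.
So G(x) = -5*sqrt(3*x**2/2 + 2/3)*(4*log(2*x**2 + 5/3) + 5*sin(2*x - 1)/4)/4 + 1.
Check: d/dx[-5*sqrt(3*x**2/2 + 2/3)*(4*log(2*x**2 + 5/3) + 5*sin(2*x - 1)/4)/4 + 1] = (-2700*sqrt(6)*x**4*cos(2*x - 1) - 4320*sqrt(6)*x**3*log(2*x**2 + 5/3) - 1350*sqrt(6)*x**3*sin(2*x - 1) - 8640*sqrt(6)*x**3 - 3450*sqrt(6)*x**2*cos(2*x - 1) - 3600*sqrt(6)*x*log(2*x**2 + 5/3) - 1125*sqrt(6)*x*sin(2*x - 1) - 3840*sqrt(6)*x - 1000*sqrt(6)*cos(2*x - 1))/(576*x**2*sqrt(9*x**2 + 4) + 480*sqrt(9*x**2 + 4)) = G'(x).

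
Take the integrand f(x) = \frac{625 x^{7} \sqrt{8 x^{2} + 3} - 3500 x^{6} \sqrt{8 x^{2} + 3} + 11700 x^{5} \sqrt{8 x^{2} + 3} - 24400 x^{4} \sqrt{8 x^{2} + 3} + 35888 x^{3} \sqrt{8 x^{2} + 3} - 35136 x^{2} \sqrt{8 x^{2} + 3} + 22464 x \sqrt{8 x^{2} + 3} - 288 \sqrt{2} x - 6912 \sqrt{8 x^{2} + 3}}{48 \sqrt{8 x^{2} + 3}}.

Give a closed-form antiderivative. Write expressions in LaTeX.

A candidate is checked by its d/dx: the result must match f(x).
Check: d/dx[\frac{- 288 \sqrt{2} \sqrt{8 x^{2} + 3} + \left(5 x^{2} - 8 x + 12\right)^{4}}{384}] = \frac{625 x^{7} \sqrt{8 x^{2} + 3} - 3500 x^{6} \sqrt{8 x^{2} + 3} + 11700 x^{5} \sqrt{8 x^{2} + 3} - 24400 x^{4} \sqrt{8 x^{2} + 3} + 35888 x^{3} \sqrt{8 x^{2} + 3} - 35136 x^{2} \sqrt{8 x^{2} + 3} + 22464 x \sqrt{8 x^{2} + 3} - 288 \sqrt{2} x - 6912 \sqrt{8 x^{2} + 3}}{48 \sqrt{8 x^{2} + 3}} = f(x).

An antiderivative is F(x) = \frac{- 288 \sqrt{2} \sqrt{8 x^{2} + 3} + \left(5 x^{2} - 8 x + 12\right)^{4}}{384}.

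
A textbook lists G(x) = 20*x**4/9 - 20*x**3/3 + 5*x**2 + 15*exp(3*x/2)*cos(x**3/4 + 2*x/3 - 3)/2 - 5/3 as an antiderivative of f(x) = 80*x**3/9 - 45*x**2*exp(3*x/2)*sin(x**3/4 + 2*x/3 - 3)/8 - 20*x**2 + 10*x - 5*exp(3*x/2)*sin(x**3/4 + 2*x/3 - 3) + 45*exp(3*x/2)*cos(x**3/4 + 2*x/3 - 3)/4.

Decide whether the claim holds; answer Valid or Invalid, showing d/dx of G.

Valid. The derivative of G reproduces f.

d/dx[G] = 80*x**3/9 - 45*x**2*exp(3*x/2)*sin(x**3/4 + 2*x/3 - 3)/8 - 20*x**2 + 10*x - 5*exp(3*x/2)*sin(x**3/4 + 2*x/3 - 3) + 45*exp(3*x/2)*cos(x**3/4 + 2*x/3 - 3)/4
This equals f(x) exactly, so the claim holds.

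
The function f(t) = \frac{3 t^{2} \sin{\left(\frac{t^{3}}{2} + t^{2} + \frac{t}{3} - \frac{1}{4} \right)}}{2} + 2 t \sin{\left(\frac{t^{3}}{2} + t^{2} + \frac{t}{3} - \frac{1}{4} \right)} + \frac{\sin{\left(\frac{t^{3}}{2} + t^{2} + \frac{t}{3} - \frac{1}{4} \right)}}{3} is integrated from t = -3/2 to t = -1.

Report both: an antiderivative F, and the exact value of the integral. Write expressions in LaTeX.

Antiderivative: F(t) = - \cos{\left(\frac{t^{3}}{2} + t^{2} + \frac{t}{3} - \frac{1}{4} \right)}; value = - \cos{\left(\frac{1}{12} \right)} + \cos{\left(\frac{3}{16} \right)}

f matches the chain-rule pattern g'(h)*h' with inner function h(t) = \frac{t^{3}}{2} + t^{2} + \frac{t}{3} - \frac{1}{4}; substituting u = h(t) collapses the integral.
F(t) = - \cos{\left(\frac{t^{3}}{2} + t^{2} + \frac{t}{3} - \frac{1}{4} \right)} is an antiderivative of f.
Check: d/dt[- \cos{\left(\frac{t^{3}}{2} + t^{2} + \frac{t}{3} - \frac{1}{4} \right)}] = \frac{3 t^{2} \sin{\left(\frac{t^{3}}{2} + t^{2} + \frac{t}{3} - \frac{1}{4} \right)}}{2} + 2 t \sin{\left(\frac{t^{3}}{2} + t^{2} + \frac{t}{3} - \frac{1}{4} \right)} + \frac{\sin{\left(\frac{t^{3}}{2} + t^{2} + \frac{t}{3} - \frac{1}{4} \right)}}{3} = f(t).
F(-1) = - \cos{\left(\frac{1}{12} \right)}; F(-3/2) = - \cos{\left(\frac{3}{16} \right)}.
Integral = F(-1) - F(-3/2) = - \cos{\left(\frac{1}{12} \right)} + \cos{\left(\frac{3}{16} \right)}.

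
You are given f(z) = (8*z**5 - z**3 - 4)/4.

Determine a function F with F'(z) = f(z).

A first test for any F(z): its z-derivative must equal f(z) identically.
Check: d/dz[z**6/3 - z**4/16 - z] = 2*z**5 - z**3/4 - 1, which equals f(z).

An antiderivative is F(z) = z**6/3 - z**4/16 - z.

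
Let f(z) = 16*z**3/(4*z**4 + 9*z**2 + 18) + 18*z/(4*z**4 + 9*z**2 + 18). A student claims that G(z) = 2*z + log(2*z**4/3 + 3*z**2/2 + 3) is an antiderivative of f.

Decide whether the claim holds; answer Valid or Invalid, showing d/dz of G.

Invalid: d/dz[G] - f = 2, which is not 0.

d/dz[G] = (8*z**4 + 16*z**3 + 18*z**2 + 18*z + 36)/(4*z**4 + 9*z**2 + 18)
d/dz[G] - f(z) = 2 != 0.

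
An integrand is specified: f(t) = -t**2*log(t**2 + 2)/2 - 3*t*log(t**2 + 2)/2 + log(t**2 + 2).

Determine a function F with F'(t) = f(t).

Integrate term by term and add the pieces.
Check: d/dt[-t**3*log(t**2 + 2)/6 + t**3/9 - 3*t**2*log(t**2 + 2)/4 + 3*t**2/4 + t*log(t**2 + 2) - 8*t/3 - 3*log(t**2 + 2)/2 + 8*sqrt(2)*atan(sqrt(2)*t/2)/3] = -t**2*log(t**2 + 2)/2 - 3*t*log(t**2 + 2)/2 + log(t**2 + 2) = f(t).

An antiderivative is F(t) = -t**3*log(t**2 + 2)/6 + t**3/9 - 3*t**2*log(t**2 + 2)/4 + 3*t**2/4 + t*log(t**2 + 2) - 8*t/3 - 3*log(t**2 + 2)/2 + 8*sqrt(2)*atan(sqrt(2)*t/2)/3.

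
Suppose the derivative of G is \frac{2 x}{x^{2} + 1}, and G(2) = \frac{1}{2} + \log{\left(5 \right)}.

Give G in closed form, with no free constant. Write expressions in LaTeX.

G(x) = \frac{2 \log{\left(x^{2} + 1 \right)} + 1}{2}

G'(x) matches the chain-rule pattern g'(h)*h' with inner function h(x) = x^{2} + 1; substituting u = h(x) collapses the integral.
A general antiderivative is \log{\left(x^{2} + 1 \right)} + C.
The condition gives C = \frac{1}{2} + \log{\left(5 \right)} - (\log{\left(5 \right)}) = \frac{1}{2}.
So G(x) = \frac{2 \log{\left(x^{2} + 1 \right)} + 1}{2}.
Check: d/dx[\frac{2 \log{\left(x^{2} + 1 \right)} + 1}{2}] = \frac{2 x}{x^{2} + 1} = G'(x).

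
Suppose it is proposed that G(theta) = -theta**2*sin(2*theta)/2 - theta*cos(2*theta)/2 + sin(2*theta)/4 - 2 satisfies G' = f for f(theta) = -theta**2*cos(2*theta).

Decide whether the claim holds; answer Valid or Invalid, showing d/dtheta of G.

Valid. The derivative of G reproduces f.

d/dtheta[G] = -theta**2*cos(2*theta)
This equals f(theta) exactly, so the claim holds.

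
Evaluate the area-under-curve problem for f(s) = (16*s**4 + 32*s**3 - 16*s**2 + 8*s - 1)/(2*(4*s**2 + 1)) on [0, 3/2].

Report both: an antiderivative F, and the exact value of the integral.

Antiderivative: F(s) = (4*s**3 + 12*s**2 - 15*s + 6*atan(2*s) - 12)/6; value = atan(3) + 3

A first test for any F(s): its s-derivative must equal f(s) identically.
F(s) = (4*s**3 + 12*s**2 - 15*s + 6*atan(2*s) - 12)/6 is an antiderivative of f.
Check: d/ds[(4*s**3 + 12*s**2 - 15*s + 6*atan(2*s) - 12)/6] = (16*s**4 + 32*s**3 - 16*s**2 + 8*s - 1)/(8*s**2 + 2), which equals f(s).
F(3/2) = 1 + atan(3); F(0) = -2.
Integral = F(3/2) - F(0) = atan(3) + 3.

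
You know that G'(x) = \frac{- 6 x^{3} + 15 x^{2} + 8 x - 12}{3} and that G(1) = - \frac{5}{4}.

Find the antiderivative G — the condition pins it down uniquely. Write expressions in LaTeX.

G(x) = - \frac{x^{4}}{2} + \frac{5 x^{3}}{3} + \frac{4 x^{2}}{3} - 4 x + \frac{1}{4}

Recover the given G'(x) by differentiating a candidate G(x); any mismatch rules it out.
A general antiderivative is - \frac{x^{4}}{2} + \frac{5 x^{3}}{3} + \frac{4 x^{2}}{3} - 4 x + \frac{1}{4} + C.
The condition gives C = - \frac{5}{4} - (- \frac{5}{4}) = 0.
So G(x) = - \frac{x^{4}}{2} + \frac{5 x^{3}}{3} + \frac{4 x^{2}}{3} - 4 x + \frac{1}{4}.
Check: d/dx[- \frac{x^{4}}{2} + \frac{5 x^{3}}{3} + \frac{4 x^{2}}{3} - 4 x + \frac{1}{4}] = - 2 x^{3} + 5 x^{2} + \frac{8 x}{3} - 4, which equals G'(x).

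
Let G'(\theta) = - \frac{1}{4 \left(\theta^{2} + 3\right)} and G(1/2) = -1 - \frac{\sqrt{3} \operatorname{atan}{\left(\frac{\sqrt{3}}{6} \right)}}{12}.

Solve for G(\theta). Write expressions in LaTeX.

G(\theta) = - \frac{\sqrt{3} \operatorname{atan}{\left(\frac{\sqrt{3} \theta}{3} \right)} + 12}{12}

The proposed G(\theta) is checked by its d/d\theta: the result must match the given G'(\theta).
A general antiderivative is - \frac{\sqrt{3} \operatorname{atan}{\left(\frac{\sqrt{3} \theta}{3} \right)}}{12} + C.
The condition gives C = -1 - \frac{\sqrt{3} \operatorname{atan}{\left(\frac{\sqrt{3}}{6} \right)}}{12} - (- \frac{\sqrt{3} \operatorname{atan}{\left(\frac{\sqrt{3}}{6} \right)}}{12}) = -1.
So G(\theta) = - \frac{\sqrt{3} \operatorname{atan}{\left(\frac{\sqrt{3} \theta}{3} \right)} + 12}{12}.
Check: d/d\theta[- \frac{\sqrt{3} \operatorname{atan}{\left(\frac{\sqrt{3} \theta}{3} \right)} + 12}{12}] = - \frac{1}{4 \theta^{2} + 12}, which equals G'(\theta).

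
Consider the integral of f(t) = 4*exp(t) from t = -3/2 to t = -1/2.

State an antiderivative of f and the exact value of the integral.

A candidate is checked by its d/dt: the result must match f(t).
F(t) = 4*exp(t) is an antiderivative of f.
Check: d/dt[4*exp(t)] = 4*exp(t) = f(t).
F(-1/2) = 4*exp(-1/2); F(-3/2) = 4*exp(-3/2).
Integral = F(-1/2) - F(-3/2) = -4*exp(-3/2) + 4*exp(-1/2).

Antiderivative: F(t) = 4*exp(t); value = -4*exp(-3/2) + 4*exp(-1/2)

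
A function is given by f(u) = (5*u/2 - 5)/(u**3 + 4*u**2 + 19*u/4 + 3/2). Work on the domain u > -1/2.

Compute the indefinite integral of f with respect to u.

F(u) = 5*(-5*log(u + 1/2) + 21*log(u + 3/2) - 16*log(u + 2))/6 + C

The denominator factors as (u + 2)*(2*u + 1)*(2*u + 3); partial fractions split f into directly integrable pieces: 35/(2*u + 3) - 25/(3*(2*u + 1)) - 40/(3*(u + 2)).
Check: d/du[5*(-5*log(u + 1/2) + 21*log(u + 3/2) - 16*log(u + 2))/6] = (10*u - 20)/(4*u**3 + 16*u**2 + 19*u + 6), which equals f(u).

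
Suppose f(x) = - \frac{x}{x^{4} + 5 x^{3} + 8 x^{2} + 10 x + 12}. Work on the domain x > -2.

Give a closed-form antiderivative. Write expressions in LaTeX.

An antiderivative is F(x) = \frac{\log{\left(x + 2 \right)}}{3} - \frac{3 \log{\left(x + 3 \right)}}{11} - \frac{\log{\left(x^{2} + 2 \right)}}{33} - \frac{5 \sqrt{2} \operatorname{atan}{\left(\frac{\sqrt{2} x}{2} \right)}}{66}.

The denominator factors as \left(x + 2\right) \left(x + 3\right) \left(x^{2} + 2\right); partial fractions split f into directly integrable pieces: - \frac{2 x + 5}{33 \left(x^{2} + 2\right)} - \frac{3}{11 \left(x + 3\right)} + \frac{1}{3 \left(x + 2\right)}.
Check: d/dx[\frac{\log{\left(x + 2 \right)}}{3} - \frac{3 \log{\left(x + 3 \right)}}{11} - \frac{\log{\left(x^{2} + 2 \right)}}{33} - \frac{5 \sqrt{2} \operatorname{atan}{\left(\frac{\sqrt{2} x}{2} \right)}}{66}] = - \frac{x}{x^{4} + 5 x^{3} + 8 x^{2} + 10 x + 12} = f(x).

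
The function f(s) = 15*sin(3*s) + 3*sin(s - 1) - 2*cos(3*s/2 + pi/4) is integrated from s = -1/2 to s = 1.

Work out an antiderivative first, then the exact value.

The integrand splits into summands that can be handled one at a time.
F(s) = -4*sin(3*s/2 + pi/4)/3 - 5*cos(3*s) - 3*cos(s - 1) is an antiderivative of f.
Check: d/ds[-4*sin(3*s/2 + pi/4)/3 - 5*cos(3*s) - 3*cos(s - 1)] = 15*sin(3*s) + 3*sin(s - 1) - 2*cos(3*s/2 + pi/4) = f(s).
F(1) = -3 - 4*sin(pi/4 + 3/2)/3 - 5*cos(3); F(-1/2) = -8*cos(3/2) - 4*cos(3/4 + pi/4)/3.
Integral = F(1) - F(-1/2) = -3 - 4*sin(pi/4 + 3/2)/3 + 4*cos(3/4 + pi/4)/3 + 8*cos(3/2) - 5*cos(3).

Antiderivative: F(s) = -4*sin(3*s/2 + pi/4)/3 - 5*cos(3*s) - 3*cos(s - 1); value = -3 - 4*sin(pi/4 + 3/2)/3 + 4*cos(3/4 + pi/4)/3 + 8*cos(3/2) - 5*cos(3)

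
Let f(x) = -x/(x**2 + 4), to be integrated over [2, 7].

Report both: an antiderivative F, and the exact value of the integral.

f matches the chain-rule pattern g'(h)*h' with inner function h(x) = x**2 + 4; substituting u = h(x) collapses the integral.
F(x) = -log(x**2 + 4)/2 is an antiderivative of f.
Check: d/dx[-log(x**2 + 4)/2] = -x/(x**2 + 4) = f(x).
F(7) = -log(53)/2; F(2) = -log(8)/2.
Integral = F(7) - F(2) = -log(53)/2 + log(8)/2.

Antiderivative: F(x) = -log(x**2 + 4)/2; value = -log(53)/2 + log(8)/2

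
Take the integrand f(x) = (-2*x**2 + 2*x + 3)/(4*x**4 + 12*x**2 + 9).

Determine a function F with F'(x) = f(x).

An antiderivative is F(x) = (2*x - 1)/(2*(2*x**2 + 3)).

Recognize the product-rule pattern: f = u'v + uv' with u = 1/(2*x**2 + 3), v = x - 1/2, so integration by parts undoes it.
Check: d/dx[(2*x - 1)/(2*(2*x**2 + 3))] = (-2*x**2 + 2*x + 3)/(4*x**4 + 12*x**2 + 9) = f(x).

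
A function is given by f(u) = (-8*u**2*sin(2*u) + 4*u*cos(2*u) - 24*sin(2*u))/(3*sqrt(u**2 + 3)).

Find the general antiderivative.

Recognize the product-rule pattern: f = v'r + vr' with v = 4*sqrt(u**2 + 3)/3, r = cos(2*u), so integration by parts undoes it.
Check: d/du[4*sqrt(u**2 + 3)*cos(2*u)/3] = (-8*u**2*sin(2*u) + 4*u*cos(2*u) - 24*sin(2*u))/(3*sqrt(u**2 + 3)) = f(u).

F(u) = 4*sqrt(u**2 + 3)*cos(2*u)/3 + C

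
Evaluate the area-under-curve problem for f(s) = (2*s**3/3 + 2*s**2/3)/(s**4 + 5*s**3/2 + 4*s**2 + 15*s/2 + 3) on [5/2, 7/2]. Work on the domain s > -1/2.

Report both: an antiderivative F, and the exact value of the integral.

Factor the denominator (3*(s + 2)*(2*s + 1)*(s**2 + 3)) and decompose: f = 4*(9*s - 11)/(91*(s**2 + 3)) + 4/(117*(2*s + 1)) + 16/(63*(s + 2)); each piece integrates to a log, atan, or power term.
F(s) = 2*log(s + 1/2)/117 + 16*log(s + 2)/63 + 18*log(s**2 + 3)/91 - 44*sqrt(3)*atan(sqrt(3)*s/3)/273 is an antiderivative of f.
Check: d/ds[2*log(s + 1/2)/117 + 16*log(s + 2)/63 + 18*log(s**2 + 3)/91 - 44*sqrt(3)*atan(sqrt(3)*s/3)/273] = (4*s**3 + 4*s**2)/(6*s**4 + 15*s**3 + 24*s**2 + 45*s + 18), which equals f(s).
F(7/2) = -44*sqrt(3)*atan(7*sqrt(3)/6)/273 + 2*log(4)/117 + 16*log(11/2)/63 + 18*log(61/4)/91; F(5/2) = -44*sqrt(3)*atan(5*sqrt(3)/6)/273 + 2*log(3)/117 + 16*log(9/2)/63 + 18*log(37/4)/91.
Integral = F(7/2) - F(5/2) = -18*log(37/4)/91 - 16*log(9/2)/63 - 44*sqrt(3)*atan(7*sqrt(3)/6)/273 - 2*log(3)/117 + 2*log(4)/117 + 44*sqrt(3)*atan(5*sqrt(3)/6)/273 + 16*log(11/2)/63 + 18*log(61/4)/91.

Antiderivative: F(s) = 2*log(s + 1/2)/117 + 16*log(s + 2)/63 + 18*log(s**2 + 3)/91 - 44*sqrt(3)*atan(sqrt(3)*s/3)/273; value = -18*log(37/4)/91 - 16*log(9/2)/63 - 44*sqrt(3)*atan(7*sqrt(3)/6)/273 - 2*log(3)/117 + 2*log(4)/117 + 44*sqrt(3)*atan(5*sqrt(3)/6)/273 + 16*log(11/2)/63 + 18*log(61/4)/91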